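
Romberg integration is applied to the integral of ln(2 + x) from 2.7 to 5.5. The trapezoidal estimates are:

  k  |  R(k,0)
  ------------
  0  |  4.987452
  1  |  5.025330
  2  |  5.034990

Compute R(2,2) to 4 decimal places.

Richardson extrapolation on the trapezoidal column (denominator 4−1=3):
R(1,1) = (4·5.025330 − 4.987452) / 3 = 5.037956
R(2,1) = 5.034990 + (5.034990 − 5.025330)/3 = 5.038210
R(2,2) = (16·5.038210 − 5.037956) / 15 = 5.038227

5.0382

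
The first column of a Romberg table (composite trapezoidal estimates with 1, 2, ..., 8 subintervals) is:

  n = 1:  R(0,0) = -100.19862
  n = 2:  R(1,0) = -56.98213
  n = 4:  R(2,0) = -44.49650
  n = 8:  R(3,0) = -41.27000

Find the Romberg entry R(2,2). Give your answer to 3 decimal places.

-40.185

Richardson extrapolation on the trapezoidal column (denominator 4−1=3):
R(1,1) = (4·(-56.98213) − (-100.19862)) / 3 = -42.57663
R(2,1) = (4·(-44.49650) − (-56.98213)) / 3 = -40.33462
R(2,2) = -40.33462 + (-40.33462 − (-42.57663))/15 = -40.18515
(Column j=1 coincides with Simpson's rule on the same nodes.)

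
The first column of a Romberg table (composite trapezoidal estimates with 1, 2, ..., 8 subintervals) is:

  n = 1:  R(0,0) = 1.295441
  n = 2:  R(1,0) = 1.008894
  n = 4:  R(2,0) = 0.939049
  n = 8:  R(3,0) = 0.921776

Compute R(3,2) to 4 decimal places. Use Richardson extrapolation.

0.9160

Richardson extrapolation on the trapezoidal column (denominator 4−1=3):
R(2,1) = (4·0.939049 − 1.008894) / 3 = 0.915767
R(3,1) = (4·0.921776 − 0.939049) / 3 = 0.916018
R(3,2) = 0.916018 + (0.916018 − 0.915767)/15 = 0.916035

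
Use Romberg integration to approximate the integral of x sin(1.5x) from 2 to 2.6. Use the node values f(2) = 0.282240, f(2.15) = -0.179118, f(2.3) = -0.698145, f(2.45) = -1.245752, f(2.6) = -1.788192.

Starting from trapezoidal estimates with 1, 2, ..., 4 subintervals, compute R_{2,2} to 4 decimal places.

R_{0,0} (trapezoid, 1 panel, h=0.6000): -0.451786
R_{1,0} (trapezoid, 2 panels, h=0.3000): -0.435336
R_{2,0} (trapezoid, 4 panels, h=0.1500): -0.431399
R_{1,1} = -0.435336 + (-0.435336 − (-0.451786))/3 = -0.429853
R_{2,1} = -0.431399 + (-0.431399 − (-0.435336))/3 = -0.430087
R_{2,2} = -0.430087 + (-0.430087 − (-0.429853))/15 = -0.430103

-0.4301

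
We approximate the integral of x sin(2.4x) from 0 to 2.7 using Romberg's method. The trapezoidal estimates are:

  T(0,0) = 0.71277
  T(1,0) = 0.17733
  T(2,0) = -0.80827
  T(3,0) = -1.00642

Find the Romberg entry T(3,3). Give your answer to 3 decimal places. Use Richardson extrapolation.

Richardson extrapolation on the trapezoidal column (denominator 4−1=3):
T(1,1) = 0.17733 + (0.17733 − 0.71277)/3 = -0.00115
T(2,1) = -0.80827 + (-0.80827 − 0.17733)/3 = -1.13680
T(3,1) = -1.00642 + (-1.00642 − (-0.80827))/3 = -1.07247
T(2,2) = -1.13680 + (-1.13680 − (-0.00115))/15 = -1.21251
T(3,2) = (16·(-1.07247) − (-1.13680)) / 15 = -1.06818
T(3,3) = (64·(-1.06818) − (-1.21251)) / 63 = -1.06589

-1.066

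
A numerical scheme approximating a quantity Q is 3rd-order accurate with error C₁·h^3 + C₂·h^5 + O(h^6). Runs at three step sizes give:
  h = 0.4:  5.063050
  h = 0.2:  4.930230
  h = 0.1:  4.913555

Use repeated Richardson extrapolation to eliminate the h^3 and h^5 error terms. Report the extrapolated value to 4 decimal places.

First eliminate the h^3 term (factor 2^3 = 8):
  B₁ = (8·4.930230 − 5.063050)/7 = 4.911256
  B₂ = (8·4.913555 − 4.930230)/7 = 4.911173
Then eliminate the h^5 term (factor 2^5 = 32):
  (32·4.911173 − 4.911256)/31 = 4.911170

4.9112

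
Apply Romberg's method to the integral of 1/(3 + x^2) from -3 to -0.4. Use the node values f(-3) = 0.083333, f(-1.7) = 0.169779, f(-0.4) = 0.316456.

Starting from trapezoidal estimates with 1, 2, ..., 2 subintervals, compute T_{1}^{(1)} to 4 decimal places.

0.4675

T_{0}^{(0)} (trapezoid, 1 panel, h=2.6000): 0.519726
T_{1}^{(0)} (trapezoid, 2 panels, h=1.3000): 0.480576
T_{1}^{(1)} = 0.480576 + (0.480576 − 0.519726)/3 = 0.467526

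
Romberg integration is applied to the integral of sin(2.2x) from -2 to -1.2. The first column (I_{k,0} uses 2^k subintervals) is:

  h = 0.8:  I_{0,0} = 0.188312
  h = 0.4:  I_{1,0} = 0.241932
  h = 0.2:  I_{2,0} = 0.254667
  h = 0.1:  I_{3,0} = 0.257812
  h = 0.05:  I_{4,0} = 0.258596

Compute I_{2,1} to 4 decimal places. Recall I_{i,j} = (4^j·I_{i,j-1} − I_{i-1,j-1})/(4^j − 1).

0.2589

Richardson extrapolation on the trapezoidal column (denominator 4−1=3):
I_{2,1} = (4·0.254667 − 0.241932) / 3 = 0.258912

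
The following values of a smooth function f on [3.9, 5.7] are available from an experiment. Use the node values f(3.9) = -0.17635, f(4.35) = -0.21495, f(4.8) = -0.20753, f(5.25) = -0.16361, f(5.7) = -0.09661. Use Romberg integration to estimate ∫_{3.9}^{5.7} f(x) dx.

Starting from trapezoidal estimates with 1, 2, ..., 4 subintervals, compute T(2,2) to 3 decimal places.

T(0,0) (trapezoid, 1 panel, h=1.8000): -0.24566
T(1,0) (trapezoid, 2 panels, h=0.9000): -0.30961
T(2,0) (trapezoid, 4 panels, h=0.4500): -0.32516
T(1,1) = -0.30961 + (-0.30961 − (-0.24566))/3 = -0.33093
T(2,1) = -0.32516 + (-0.32516 − (-0.30961))/3 = -0.33034
T(2,2) = -0.33034 + (-0.33034 − (-0.33093))/15 = -0.33030

-0.330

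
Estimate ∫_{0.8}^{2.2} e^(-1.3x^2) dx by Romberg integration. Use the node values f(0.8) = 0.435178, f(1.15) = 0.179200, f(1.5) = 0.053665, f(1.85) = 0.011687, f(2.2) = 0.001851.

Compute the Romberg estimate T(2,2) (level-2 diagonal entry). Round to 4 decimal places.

T(0,0) (trapezoid, 1 panel, h=1.4000): 0.305920
T(1,0) (trapezoid, 2 panels, h=0.7000): 0.190526
T(2,0) (trapezoid, 4 panels, h=0.3500): 0.162073
T(1,1) = 0.190526 + (0.190526 − 0.305920)/3 = 0.152061
T(2,1) = 0.162073 + (0.162073 − 0.190526)/3 = 0.152589
T(2,2) = 0.152589 + (0.152589 − 0.152061)/15 = 0.152624

0.1526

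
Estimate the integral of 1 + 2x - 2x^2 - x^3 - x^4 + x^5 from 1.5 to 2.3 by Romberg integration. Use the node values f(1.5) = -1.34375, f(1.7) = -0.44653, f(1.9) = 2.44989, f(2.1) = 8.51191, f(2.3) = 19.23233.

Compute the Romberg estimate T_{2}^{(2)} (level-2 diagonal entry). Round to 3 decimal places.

T_{0}^{(0)} (trapezoid, 1 panel, h=0.8000): 7.15543
T_{1}^{(0)} (trapezoid, 2 panels, h=0.4000): 4.55767
T_{2}^{(0)} (trapezoid, 4 panels, h=0.2000): 3.89191
T_{1}^{(1)} = 4.55767 + (4.55767 − 7.15543)/3 = 3.69175
T_{2}^{(1)} = 3.89191 + (3.89191 − 4.55767)/3 = 3.66999
T_{2}^{(2)} = 3.66999 + (3.66999 − 3.69175)/15 = 3.66854

3.669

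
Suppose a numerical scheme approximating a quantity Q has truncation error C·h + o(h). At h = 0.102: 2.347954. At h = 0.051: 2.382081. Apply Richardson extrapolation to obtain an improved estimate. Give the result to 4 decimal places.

2.4162

The leading error scales as h; refining by a factor of 2 reduces it by 2^1 = 2.
Extrapolated value = (2·A(h/2) − A(h)) / (2 − 1)
= (2·2.382081 − 2.347954) / 1
= 2.416208 / 1 = 2.416208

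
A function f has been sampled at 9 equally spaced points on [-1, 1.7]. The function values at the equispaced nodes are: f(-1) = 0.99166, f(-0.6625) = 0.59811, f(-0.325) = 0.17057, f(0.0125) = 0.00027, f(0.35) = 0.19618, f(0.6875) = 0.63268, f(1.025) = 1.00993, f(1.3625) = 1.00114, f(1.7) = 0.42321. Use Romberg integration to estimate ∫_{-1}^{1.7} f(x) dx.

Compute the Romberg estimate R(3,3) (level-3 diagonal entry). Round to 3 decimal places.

1.473

R(0,0) (trapezoid, 1 panel, h=2.7000): 1.91007
R(1,0) (trapezoid, 2 panels, h=1.3500): 1.21988
R(2,0) (trapezoid, 4 panels, h=0.6750): 1.40678
R(3,0) (trapezoid, 8 panels, h=0.3375): 1.45676
R(1,1) = 1.21988 + (1.21988 − 1.91007)/3 = 0.98982
R(2,1) = 1.40678 + (1.40678 − 1.21988)/3 = 1.46908
R(3,1) = 1.45676 + (1.45676 − 1.40678)/3 = 1.47342
R(2,2) = 1.46908 + (1.46908 − 0.98982)/15 = 1.50103
R(3,2) = 1.47342 + (1.47342 − 1.46908)/15 = 1.47371
R(3,3) = 1.47371 + (1.47371 − 1.50103)/63 = 1.47328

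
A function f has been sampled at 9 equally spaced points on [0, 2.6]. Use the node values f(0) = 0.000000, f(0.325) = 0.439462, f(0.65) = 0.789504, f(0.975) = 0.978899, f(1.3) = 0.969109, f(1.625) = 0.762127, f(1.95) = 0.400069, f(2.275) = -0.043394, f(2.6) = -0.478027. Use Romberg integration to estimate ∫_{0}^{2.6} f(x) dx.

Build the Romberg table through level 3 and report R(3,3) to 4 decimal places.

1.3417

R(0,0) (trapezoid, 1 panel, h=2.6000): -0.621435
R(1,0) (trapezoid, 2 panels, h=1.3000): 0.949124
R(2,0) (trapezoid, 4 panels, h=0.6500): 1.247785
R(3,0) (trapezoid, 8 panels, h=0.3250): 1.318448
R(1,1) = 0.949124 + (0.949124 − (-0.621435))/3 = 1.472644
R(2,1) = 1.247785 + (1.247785 − 0.949124)/3 = 1.347339
R(3,1) = 1.318448 + (1.318448 − 1.247785)/3 = 1.342002
R(2,2) = 1.347339 + (1.347339 − 1.472644)/15 = 1.338985
R(3,2) = 1.342002 + (1.342002 − 1.347339)/15 = 1.341646
R(3,3) = 1.341646 + (1.341646 − 1.338985)/63 = 1.341688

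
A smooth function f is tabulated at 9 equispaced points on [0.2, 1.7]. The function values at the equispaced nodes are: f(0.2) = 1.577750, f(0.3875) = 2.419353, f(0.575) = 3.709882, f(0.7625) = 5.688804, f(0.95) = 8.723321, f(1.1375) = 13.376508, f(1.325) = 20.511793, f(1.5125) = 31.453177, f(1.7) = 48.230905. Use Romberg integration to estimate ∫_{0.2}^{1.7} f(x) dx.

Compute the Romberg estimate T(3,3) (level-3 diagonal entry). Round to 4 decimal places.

T(0,0) (trapezoid, 1 panel, h=1.5000): 37.356491
T(1,0) (trapezoid, 2 panels, h=0.7500): 25.220736
T(2,0) (trapezoid, 4 panels, h=0.3750): 21.693496
T(3,0) (trapezoid, 8 panels, h=0.1875): 20.772594
T(1,1) = 25.220736 + (25.220736 − 37.356491)/3 = 21.175484
T(2,1) = 21.693496 + (21.693496 − 25.220736)/3 = 20.517749
T(3,1) = 20.772594 + (20.772594 − 21.693496)/3 = 20.465627
T(2,2) = 20.517749 + (20.517749 − 21.175484)/15 = 20.473900
T(3,2) = 20.465627 + (20.465627 − 20.517749)/15 = 20.462152
T(3,3) = 20.462152 + (20.462152 − 20.473900)/63 = 20.461966

20.4620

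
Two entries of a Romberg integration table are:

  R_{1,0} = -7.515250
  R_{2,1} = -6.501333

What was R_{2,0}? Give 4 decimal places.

-6.7548

From R_{2,1} = (4·R_{2,0} − R_{1,0})/3, solve for R_{2,0}:
4·R_{2,0} = 3·(-6.501333) + (-7.515250) = -27.019249
R_{2,0} = -6.754812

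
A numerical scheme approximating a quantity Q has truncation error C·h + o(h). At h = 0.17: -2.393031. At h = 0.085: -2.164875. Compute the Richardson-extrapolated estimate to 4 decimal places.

-1.9367

The leading error scales as h; refining by a factor of 2 reduces it by 2^1 = 2.
Extrapolated value = (2·A(h/2) − A(h)) / (2 − 1)
= (2·(-2.164875) − (-2.393031)) / 1
= -1.936719 / 1 = -1.936719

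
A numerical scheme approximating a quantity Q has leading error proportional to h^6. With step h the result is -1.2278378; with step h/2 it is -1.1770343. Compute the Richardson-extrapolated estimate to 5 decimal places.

-1.17623

Extrapolated value = (64·A(h/2) − A(h)) / (64 − 1)
= (64·(-1.1770343) − (-1.2278378)) / 63
= -74.1023574 / 63 = -1.1762279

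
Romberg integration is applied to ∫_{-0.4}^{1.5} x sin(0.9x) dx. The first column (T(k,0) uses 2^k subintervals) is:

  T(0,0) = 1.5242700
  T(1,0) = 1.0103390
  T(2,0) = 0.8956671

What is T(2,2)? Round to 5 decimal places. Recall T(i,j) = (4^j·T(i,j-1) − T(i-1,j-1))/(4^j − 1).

0.85867

Richardson extrapolation on the trapezoidal column (denominator 4−1=3):
T(1,1) = (4·1.0103390 − 1.5242700) / 3 = 0.8390287
T(2,1) = 0.8956671 + (0.8956671 − 1.0103390)/3 = 0.8574431
T(2,2) = (16·0.8574431 − 0.8390287) / 15 = 0.8586707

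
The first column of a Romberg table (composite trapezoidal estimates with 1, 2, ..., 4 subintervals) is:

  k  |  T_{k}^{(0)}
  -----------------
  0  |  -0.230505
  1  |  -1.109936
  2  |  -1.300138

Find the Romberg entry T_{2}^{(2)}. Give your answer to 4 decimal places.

-1.3609

Richardson extrapolation on the trapezoidal column (denominator 4−1=3):
T_{1}^{(1)} = (4·(-1.109936) − (-0.230505)) / 3 = -1.403080
T_{2}^{(1)} = -1.300138 + (-1.300138 − (-1.109936))/3 = -1.363539
T_{2}^{(2)} = (16·(-1.363539) − (-1.403080)) / 15 = -1.360903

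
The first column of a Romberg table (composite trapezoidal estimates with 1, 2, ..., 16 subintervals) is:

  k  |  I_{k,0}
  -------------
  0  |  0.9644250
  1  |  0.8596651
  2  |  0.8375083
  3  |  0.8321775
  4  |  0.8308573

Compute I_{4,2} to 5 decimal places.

0.83042

Richardson extrapolation on the trapezoidal column (denominator 4−1=3):
I_{3,1} = (4·0.8321775 − 0.8375083) / 3 = 0.8304006
I_{4,1} = (4·0.8308573 − 0.8321775) / 3 = 0.8304172
I_{4,2} = (16·0.8304172 − 0.8304006) / 15 = 0.8304183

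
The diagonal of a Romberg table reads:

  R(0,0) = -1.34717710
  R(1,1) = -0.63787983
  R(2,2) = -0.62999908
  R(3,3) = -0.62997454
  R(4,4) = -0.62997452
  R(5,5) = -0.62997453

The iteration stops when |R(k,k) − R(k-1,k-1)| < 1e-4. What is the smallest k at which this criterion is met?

|R(1,1) − R(0,0)| = 0.70929727 ≥ 1e-4
|R(2,2) − R(1,1)| = 0.00788075 ≥ 1e-4
|R(3,3) − R(2,2)| = 0.00002454 < 1e-4

k = 3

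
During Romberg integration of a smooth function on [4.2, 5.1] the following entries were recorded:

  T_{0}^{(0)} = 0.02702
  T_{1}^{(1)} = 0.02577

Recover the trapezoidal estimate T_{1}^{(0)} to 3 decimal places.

From T_{1}^{(1)} = (4·T_{1}^{(0)} − T_{0}^{(0)})/3, solve for T_{1}^{(0)}:
4·T_{1}^{(0)} = 3·0.02577 + 0.02702 = 0.10433
T_{1}^{(0)} = 0.02608

0.026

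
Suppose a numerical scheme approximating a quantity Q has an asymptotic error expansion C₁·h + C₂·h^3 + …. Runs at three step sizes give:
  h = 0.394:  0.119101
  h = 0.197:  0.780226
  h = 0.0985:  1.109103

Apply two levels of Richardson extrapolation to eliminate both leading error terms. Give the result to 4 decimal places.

First eliminate the h term (factor 2^1 = 2):
  B₁ = (2·0.780226 − 0.119101)/1 = 1.441351
  B₂ = (2·1.109103 − 0.780226)/1 = 1.437980
Then eliminate the h^3 term (factor 2^3 = 8):
  (8·1.437980 − 1.441351)/7 = 1.437498

1.4375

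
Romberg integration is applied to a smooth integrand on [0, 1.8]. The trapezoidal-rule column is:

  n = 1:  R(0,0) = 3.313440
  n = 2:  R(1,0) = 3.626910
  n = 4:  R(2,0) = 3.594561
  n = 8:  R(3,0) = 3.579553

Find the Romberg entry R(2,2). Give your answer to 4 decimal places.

3.5739

R(1,1) = 3.626910 + (3.626910 − 3.313440)/3 = 3.731400
R(2,1) = 3.594561 + (3.594561 − 3.626910)/3 = 3.583778
R(2,2) = (16·3.583778 − 3.731400) / 15 = 3.573937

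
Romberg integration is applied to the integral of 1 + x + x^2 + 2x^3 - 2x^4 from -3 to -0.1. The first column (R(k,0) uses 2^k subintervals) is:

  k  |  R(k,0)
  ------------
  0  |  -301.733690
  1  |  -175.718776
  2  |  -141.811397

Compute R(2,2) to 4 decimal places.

-130.2953

Richardson extrapolation on the trapezoidal column (denominator 4−1=3):
R(1,1) = -175.718776 + (-175.718776 − (-301.733690))/3 = -133.713805
R(2,1) = -141.811397 + (-141.811397 − (-175.718776))/3 = -130.508937
R(2,2) = -130.508937 + (-130.508937 − (-133.713805))/15 = -130.295279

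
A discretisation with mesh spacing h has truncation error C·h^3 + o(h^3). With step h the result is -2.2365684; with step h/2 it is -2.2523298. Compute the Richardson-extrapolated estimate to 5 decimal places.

-2.25458

The leading error scales as h^3; refining by a factor of 2 reduces it by 2^3 = 8.
Extrapolated value = (8·A(h/2) − A(h)) / (8 − 1)
= (8·(-2.2523298) − (-2.2365684)) / 7
= -15.7820700 / 7 = -2.2545814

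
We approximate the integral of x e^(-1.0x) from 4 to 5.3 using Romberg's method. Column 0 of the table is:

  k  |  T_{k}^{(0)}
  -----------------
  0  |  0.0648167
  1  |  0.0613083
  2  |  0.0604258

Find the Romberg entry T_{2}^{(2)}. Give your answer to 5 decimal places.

0.06013

T_{1}^{(1)} = (4·0.0613083 − 0.0648167) / 3 = 0.0601388
T_{2}^{(1)} = (4·0.0604258 − 0.0613083) / 3 = 0.0601316
T_{2}^{(2)} = 0.0601316 + (0.0601316 − 0.0601388)/15 = 0.0601311
(Column j=1 coincides with Simpson's rule on the same nodes.)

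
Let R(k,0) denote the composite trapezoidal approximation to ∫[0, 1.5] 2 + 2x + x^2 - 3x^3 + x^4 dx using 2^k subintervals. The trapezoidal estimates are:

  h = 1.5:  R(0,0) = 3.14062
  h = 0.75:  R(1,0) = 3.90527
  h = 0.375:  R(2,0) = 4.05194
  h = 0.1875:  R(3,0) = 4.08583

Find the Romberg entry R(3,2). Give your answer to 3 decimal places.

R(2,1) = (4·4.05194 − 3.90527) / 3 = 4.10083
R(3,1) = 4.08583 + (4.08583 − 4.05194)/3 = 4.09713
R(3,2) = (16·4.09713 − 4.10083) / 15 = 4.09688

4.097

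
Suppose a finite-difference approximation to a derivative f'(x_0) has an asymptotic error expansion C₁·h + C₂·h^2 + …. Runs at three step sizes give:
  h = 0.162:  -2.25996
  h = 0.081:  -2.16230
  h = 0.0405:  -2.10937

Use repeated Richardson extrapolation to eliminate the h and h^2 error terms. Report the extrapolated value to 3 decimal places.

First eliminate the h term (factor 2^1 = 2):
  B₁ = (2·(-2.16230) − (-2.25996))/1 = -2.06464
  B₂ = (2·(-2.10937) − (-2.16230))/1 = -2.05644
Then eliminate the h^2 term (factor 2^2 = 4):
  (4·(-2.05644) − (-2.06464))/3 = -2.05371

-2.054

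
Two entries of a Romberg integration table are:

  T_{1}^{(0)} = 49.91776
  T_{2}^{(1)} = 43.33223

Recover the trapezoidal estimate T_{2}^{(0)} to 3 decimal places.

From T_{2}^{(1)} = (4·T_{2}^{(0)} − T_{1}^{(0)})/3, solve for T_{2}^{(0)}:
4·T_{2}^{(0)} = 3·43.33223 + 49.91776 = 179.91445
T_{2}^{(0)} = 44.97861

44.979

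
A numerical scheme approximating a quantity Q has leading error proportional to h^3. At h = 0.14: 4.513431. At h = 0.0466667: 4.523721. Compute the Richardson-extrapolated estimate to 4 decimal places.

The leading error scales as h^3; refining by a factor of 3 reduces it by 3^3 = 27.
Extrapolated value = (27·A(h/3) − A(h)) / (27 − 1)
= (27·4.523721 − 4.513431) / 26
= 117.627036 / 26 = 4.524117

4.5241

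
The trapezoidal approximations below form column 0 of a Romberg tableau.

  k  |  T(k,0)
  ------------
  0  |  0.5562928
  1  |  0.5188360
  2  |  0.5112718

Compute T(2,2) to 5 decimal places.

T(1,1) = (4·0.5188360 − 0.5562928) / 3 = 0.5063504
T(2,1) = (4·0.5112718 − 0.5188360) / 3 = 0.5087504
T(2,2) = (16·0.5087504 − 0.5063504) / 15 = 0.5089104

0.50891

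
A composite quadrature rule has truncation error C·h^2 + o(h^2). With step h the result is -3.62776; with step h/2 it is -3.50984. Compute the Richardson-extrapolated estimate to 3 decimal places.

-3.471

Extrapolated value = (4·A(h/2) − A(h)) / (4 − 1)
= (4·(-3.50984) − (-3.62776)) / 3
= -10.41160 / 3 = -3.47053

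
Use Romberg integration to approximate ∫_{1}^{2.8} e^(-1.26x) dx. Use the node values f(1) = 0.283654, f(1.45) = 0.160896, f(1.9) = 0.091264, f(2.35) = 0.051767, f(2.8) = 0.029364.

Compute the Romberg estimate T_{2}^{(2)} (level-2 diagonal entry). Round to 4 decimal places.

0.2018

T_{0}^{(0)} (trapezoid, 1 panel, h=1.8000): 0.281716
T_{1}^{(0)} (trapezoid, 2 panels, h=0.9000): 0.222996
T_{2}^{(0)} (trapezoid, 4 panels, h=0.4500): 0.207196
T_{1}^{(1)} = 0.222996 + (0.222996 − 0.281716)/3 = 0.203423
T_{2}^{(1)} = 0.207196 + (0.207196 − 0.222996)/3 = 0.201929
T_{2}^{(2)} = 0.201929 + (0.201929 − 0.203423)/15 = 0.201829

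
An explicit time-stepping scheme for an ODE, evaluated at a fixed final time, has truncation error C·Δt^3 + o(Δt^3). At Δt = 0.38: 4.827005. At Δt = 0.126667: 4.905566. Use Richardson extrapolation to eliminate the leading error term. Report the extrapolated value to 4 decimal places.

Extrapolated value = (27·A(Δt/3) − A(Δt)) / (27 − 1)
= (27·4.905566 − 4.827005) / 26
= 127.623277 / 26 = 4.908588

4.9086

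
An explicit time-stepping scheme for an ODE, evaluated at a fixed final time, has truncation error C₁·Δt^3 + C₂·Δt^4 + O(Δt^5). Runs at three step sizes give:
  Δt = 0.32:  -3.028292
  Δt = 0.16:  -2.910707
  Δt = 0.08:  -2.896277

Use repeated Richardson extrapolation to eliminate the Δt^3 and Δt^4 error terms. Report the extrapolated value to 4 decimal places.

-2.8942

First eliminate the Δt^3 term (factor 2^3 = 8):
  B₁ = (8·(-2.910707) − (-3.028292))/7 = -2.893909
  B₂ = (8·(-2.896277) − (-2.910707))/7 = -2.894216
Then eliminate the Δt^4 term (factor 2^4 = 16):
  (16·(-2.894216) − (-2.893909))/15 = -2.894236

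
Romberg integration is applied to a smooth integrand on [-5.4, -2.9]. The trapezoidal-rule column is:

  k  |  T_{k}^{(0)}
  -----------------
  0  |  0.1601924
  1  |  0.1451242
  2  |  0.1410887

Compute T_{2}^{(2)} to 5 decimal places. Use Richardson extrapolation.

T_{1}^{(1)} = 0.1451242 + (0.1451242 − 0.1601924)/3 = 0.1401015
T_{2}^{(1)} = 0.1410887 + (0.1410887 − 0.1451242)/3 = 0.1397435
T_{2}^{(2)} = 0.1397435 + (0.1397435 − 0.1401015)/15 = 0.1397196

0.13972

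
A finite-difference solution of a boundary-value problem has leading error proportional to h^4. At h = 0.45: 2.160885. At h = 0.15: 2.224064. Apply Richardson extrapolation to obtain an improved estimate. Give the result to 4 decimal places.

Extrapolated value = (81·A(h/3) − A(h)) / (81 − 1)
= (81·2.224064 − 2.160885) / 80
= 177.988299 / 80 = 2.224854

2.2249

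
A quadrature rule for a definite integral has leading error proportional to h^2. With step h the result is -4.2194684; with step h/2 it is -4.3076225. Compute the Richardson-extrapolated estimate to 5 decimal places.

The leading error scales as h^2; refining by a factor of 2 reduces it by 2^2 = 4.
Extrapolated value = (4·A(h/2) − A(h)) / (4 − 1)
= (4·(-4.3076225) − (-4.2194684)) / 3
= -13.0110216 / 3 = -4.3370072

-4.33701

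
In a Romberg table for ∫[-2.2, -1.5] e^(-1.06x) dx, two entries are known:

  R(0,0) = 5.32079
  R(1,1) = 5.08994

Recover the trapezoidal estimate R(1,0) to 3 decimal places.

5.148

From R(1,1) = (4·R(1,0) − R(0,0))/3, solve for R(1,0):
4·R(1,0) = 3·5.08994 + 5.32079 = 20.59061
R(1,0) = 5.14765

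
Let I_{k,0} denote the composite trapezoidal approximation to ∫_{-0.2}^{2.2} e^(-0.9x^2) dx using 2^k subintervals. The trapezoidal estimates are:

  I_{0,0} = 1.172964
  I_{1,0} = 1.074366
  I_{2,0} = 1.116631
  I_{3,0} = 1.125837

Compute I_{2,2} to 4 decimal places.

I_{1,1} = (4·1.074366 − 1.172964) / 3 = 1.041500
I_{2,1} = 1.116631 + (1.116631 − 1.074366)/3 = 1.130719
I_{2,2} = 1.130719 + (1.130719 − 1.041500)/15 = 1.136667

1.1367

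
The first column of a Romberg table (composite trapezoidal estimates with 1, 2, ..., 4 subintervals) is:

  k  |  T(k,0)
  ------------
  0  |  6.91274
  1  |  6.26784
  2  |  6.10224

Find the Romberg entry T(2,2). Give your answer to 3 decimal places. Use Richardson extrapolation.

6.047

Richardson extrapolation on the trapezoidal column (denominator 4−1=3):
T(1,1) = (4·6.26784 − 6.91274) / 3 = 6.05287
T(2,1) = 6.10224 + (6.10224 − 6.26784)/3 = 6.04704
T(2,2) = 6.04704 + (6.04704 − 6.05287)/15 = 6.04665
(Column j=1 coincides with Simpson's rule on the same nodes.)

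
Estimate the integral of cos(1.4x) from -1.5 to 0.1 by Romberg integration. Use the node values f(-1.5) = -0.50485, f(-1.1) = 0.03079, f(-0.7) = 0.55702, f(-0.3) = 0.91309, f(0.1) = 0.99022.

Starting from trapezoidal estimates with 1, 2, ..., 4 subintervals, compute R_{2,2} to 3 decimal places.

0.716

R_{0,0} (trapezoid, 1 panel, h=1.6000): 0.38830
R_{1,0} (trapezoid, 2 panels, h=0.8000): 0.63976
R_{2,0} (trapezoid, 4 panels, h=0.4000): 0.69743
R_{1,1} = 0.63976 + (0.63976 − 0.38830)/3 = 0.72358
R_{2,1} = 0.69743 + (0.69743 − 0.63976)/3 = 0.71665
R_{2,2} = 0.71665 + (0.71665 − 0.72358)/15 = 0.71619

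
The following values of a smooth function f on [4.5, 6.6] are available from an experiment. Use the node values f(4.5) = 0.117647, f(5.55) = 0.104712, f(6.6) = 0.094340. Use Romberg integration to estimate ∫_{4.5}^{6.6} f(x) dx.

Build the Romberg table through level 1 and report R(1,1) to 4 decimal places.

0.2208

R(0,0) (trapezoid, 1 panel, h=2.1000): 0.222586
R(1,0) (trapezoid, 2 panels, h=1.0500): 0.221241
R(1,1) = 0.221241 + (0.221241 − 0.222586)/3 = 0.220793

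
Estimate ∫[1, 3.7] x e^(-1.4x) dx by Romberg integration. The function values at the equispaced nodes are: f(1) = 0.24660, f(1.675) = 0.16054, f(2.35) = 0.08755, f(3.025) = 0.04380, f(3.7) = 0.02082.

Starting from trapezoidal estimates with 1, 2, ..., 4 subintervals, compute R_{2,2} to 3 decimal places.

0.284

R_{0,0} (trapezoid, 1 panel, h=2.7000): 0.36102
R_{1,0} (trapezoid, 2 panels, h=1.3500): 0.29870
R_{2,0} (trapezoid, 4 panels, h=0.6750): 0.28728
R_{1,1} = 0.29870 + (0.29870 − 0.36102)/3 = 0.27793
R_{2,1} = 0.28728 + (0.28728 − 0.29870)/3 = 0.28347
R_{2,2} = 0.28347 + (0.28347 − 0.27793)/15 = 0.28384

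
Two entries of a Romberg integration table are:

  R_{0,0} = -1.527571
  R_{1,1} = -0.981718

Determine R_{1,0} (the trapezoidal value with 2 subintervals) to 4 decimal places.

From R_{1,1} = (4·R_{1,0} − R_{0,0})/3, solve for R_{1,0}:
4·R_{1,0} = 3·(-0.981718) + (-1.527571) = -4.472725
R_{1,0} = -1.118181

-1.1182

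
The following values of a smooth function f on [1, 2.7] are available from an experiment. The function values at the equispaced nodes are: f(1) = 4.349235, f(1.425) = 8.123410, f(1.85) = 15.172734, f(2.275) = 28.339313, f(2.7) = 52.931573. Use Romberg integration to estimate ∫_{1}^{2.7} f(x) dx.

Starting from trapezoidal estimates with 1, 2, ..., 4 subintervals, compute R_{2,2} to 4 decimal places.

R_{0,0} (trapezoid, 1 panel, h=1.7000): 48.688687
R_{1,0} (trapezoid, 2 panels, h=0.8500): 37.241167
R_{2,0} (trapezoid, 4 panels, h=0.4250): 34.117241
R_{1,1} = 37.241167 + (37.241167 − 48.688687)/3 = 33.425327
R_{2,1} = 34.117241 + (34.117241 − 37.241167)/3 = 33.075932
R_{2,2} = 33.075932 + (33.075932 − 33.425327)/15 = 33.052639

33.0526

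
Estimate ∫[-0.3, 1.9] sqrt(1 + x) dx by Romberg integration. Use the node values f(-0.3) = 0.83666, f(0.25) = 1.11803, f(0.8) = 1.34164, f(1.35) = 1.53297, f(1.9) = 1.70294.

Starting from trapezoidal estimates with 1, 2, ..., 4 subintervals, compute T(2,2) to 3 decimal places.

T(0,0) (trapezoid, 1 panel, h=2.2000): 2.79356
T(1,0) (trapezoid, 2 panels, h=1.1000): 2.87258
T(2,0) (trapezoid, 4 panels, h=0.5500): 2.89434
T(1,1) = 2.87258 + (2.87258 − 2.79356)/3 = 2.89892
T(2,1) = 2.89434 + (2.89434 − 2.87258)/3 = 2.90159
T(2,2) = 2.90159 + (2.90159 − 2.89892)/15 = 2.90177

2.902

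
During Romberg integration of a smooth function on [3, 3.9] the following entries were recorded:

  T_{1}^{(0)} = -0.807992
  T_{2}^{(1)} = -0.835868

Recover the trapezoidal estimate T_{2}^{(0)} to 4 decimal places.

-0.8289

From T_{2}^{(1)} = (4·T_{2}^{(0)} − T_{1}^{(0)})/3, solve for T_{2}^{(0)}:
4·T_{2}^{(0)} = 3·(-0.835868) + (-0.807992) = -3.315596
T_{2}^{(0)} = -0.828899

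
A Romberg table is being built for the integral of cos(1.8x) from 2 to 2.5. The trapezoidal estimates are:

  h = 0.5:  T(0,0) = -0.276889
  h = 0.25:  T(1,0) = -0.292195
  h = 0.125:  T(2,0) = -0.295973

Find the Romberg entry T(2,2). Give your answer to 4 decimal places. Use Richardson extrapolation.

-0.2972

Richardson extrapolation on the trapezoidal column (denominator 4−1=3):
T(1,1) = -0.292195 + (-0.292195 − (-0.276889))/3 = -0.297297
T(2,1) = (4·(-0.295973) − (-0.292195)) / 3 = -0.297232
T(2,2) = (16·(-0.297232) − (-0.297297)) / 15 = -0.297228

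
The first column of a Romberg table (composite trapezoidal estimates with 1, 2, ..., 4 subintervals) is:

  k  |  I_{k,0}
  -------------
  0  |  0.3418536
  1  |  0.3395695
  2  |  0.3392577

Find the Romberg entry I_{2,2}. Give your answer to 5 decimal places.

0.33918

Richardson extrapolation on the trapezoidal column (denominator 4−1=3):
I_{1,1} = (4·0.3395695 − 0.3418536) / 3 = 0.3388081
I_{2,1} = (4·0.3392577 − 0.3395695) / 3 = 0.3391538
I_{2,2} = 0.3391538 + (0.3391538 − 0.3388081)/15 = 0.3391768
(Column j=1 coincides with Simpson's rule on the same nodes.)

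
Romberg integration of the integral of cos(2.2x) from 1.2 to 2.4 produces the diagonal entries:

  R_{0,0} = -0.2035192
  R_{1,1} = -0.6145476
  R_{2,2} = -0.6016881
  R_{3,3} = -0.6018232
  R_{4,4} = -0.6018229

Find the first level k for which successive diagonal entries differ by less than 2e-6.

|R_{1,1} − R_{0,0}| = 0.4110284 ≥ 2e-6
|R_{2,2} − R_{1,1}| = 0.0128595 ≥ 2e-6
|R_{3,3} − R_{2,2}| = 0.0001351 ≥ 2e-6
|R_{4,4} − R_{3,3}| = 0.0000003 < 2e-6

k = 4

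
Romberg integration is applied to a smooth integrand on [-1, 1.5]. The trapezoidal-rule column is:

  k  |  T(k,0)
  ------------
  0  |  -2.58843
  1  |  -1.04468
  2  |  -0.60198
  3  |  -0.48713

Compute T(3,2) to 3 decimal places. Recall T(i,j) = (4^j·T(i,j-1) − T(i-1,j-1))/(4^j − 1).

T(2,1) = -0.60198 + (-0.60198 − (-1.04468))/3 = -0.45441
T(3,1) = -0.48713 + (-0.48713 − (-0.60198))/3 = -0.44885
T(3,2) = -0.44885 + (-0.44885 − (-0.45441))/15 = -0.44848

-0.448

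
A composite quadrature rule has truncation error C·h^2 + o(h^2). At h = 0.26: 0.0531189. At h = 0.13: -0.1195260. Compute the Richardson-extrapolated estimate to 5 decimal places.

-0.17707

The leading error scales as h^2; refining by a factor of 2 reduces it by 2^2 = 4.
Extrapolated value = (4·A(h/2) − A(h)) / (4 − 1)
= (4·(-0.1195260) − 0.0531189) / 3
= -0.5312229 / 3 = -0.1770743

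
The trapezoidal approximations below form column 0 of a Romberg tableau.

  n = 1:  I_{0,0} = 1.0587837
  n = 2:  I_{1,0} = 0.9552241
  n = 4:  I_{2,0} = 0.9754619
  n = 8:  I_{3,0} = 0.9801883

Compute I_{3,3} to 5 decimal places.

Richardson extrapolation on the trapezoidal column (denominator 4−1=3):
I_{1,1} = (4·0.9552241 − 1.0587837) / 3 = 0.9207042
I_{2,1} = 0.9754619 + (0.9754619 − 0.9552241)/3 = 0.9822078
I_{3,1} = 0.9801883 + (0.9801883 − 0.9754619)/3 = 0.9817638
I_{2,2} = 0.9822078 + (0.9822078 − 0.9207042)/15 = 0.9863080
I_{3,2} = 0.9817638 + (0.9817638 − 0.9822078)/15 = 0.9817342
I_{3,3} = 0.9817342 + (0.9817342 − 0.9863080)/63 = 0.9816616

0.98166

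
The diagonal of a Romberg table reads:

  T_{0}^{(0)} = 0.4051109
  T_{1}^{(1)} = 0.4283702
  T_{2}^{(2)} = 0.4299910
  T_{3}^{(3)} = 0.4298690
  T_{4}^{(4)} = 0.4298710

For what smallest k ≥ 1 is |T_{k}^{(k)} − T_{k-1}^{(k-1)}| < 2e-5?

k = 4

|T_{1}^{(1)} − T_{0}^{(0)}| = 0.0232593 ≥ 2e-5
|T_{2}^{(2)} − T_{1}^{(1)}| = 0.0016208 ≥ 2e-5
|T_{3}^{(3)} − T_{2}^{(2)}| = 0.0001220 ≥ 2e-5
|T_{4}^{(4)} − T_{3}^{(3)}| = 0.0000020 < 2e-5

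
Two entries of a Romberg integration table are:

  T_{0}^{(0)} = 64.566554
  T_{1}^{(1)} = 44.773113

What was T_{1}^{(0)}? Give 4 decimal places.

From T_{1}^{(1)} = (4·T_{1}^{(0)} − T_{0}^{(0)})/3, solve for T_{1}^{(0)}:
4·T_{1}^{(0)} = 3·44.773113 + 64.566554 = 198.885893
T_{1}^{(0)} = 49.721473

49.7215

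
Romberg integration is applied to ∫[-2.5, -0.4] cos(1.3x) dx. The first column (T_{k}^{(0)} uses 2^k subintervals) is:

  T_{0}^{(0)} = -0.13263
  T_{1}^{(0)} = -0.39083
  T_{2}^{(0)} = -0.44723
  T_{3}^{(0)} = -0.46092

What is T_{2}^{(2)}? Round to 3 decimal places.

T_{1}^{(1)} = (4·(-0.39083) − (-0.13263)) / 3 = -0.47690
T_{2}^{(1)} = -0.44723 + (-0.44723 − (-0.39083))/3 = -0.46603
T_{2}^{(2)} = (16·(-0.46603) − (-0.47690)) / 15 = -0.46531

-0.465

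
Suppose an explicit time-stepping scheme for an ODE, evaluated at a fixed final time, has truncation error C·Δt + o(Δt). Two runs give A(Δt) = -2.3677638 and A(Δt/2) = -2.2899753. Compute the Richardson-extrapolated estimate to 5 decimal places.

-2.21219

Extrapolated value = (2·A(Δt/2) − A(Δt)) / (2 − 1)
= (2·(-2.2899753) − (-2.3677638)) / 1
= -2.2121868 / 1 = -2.2121868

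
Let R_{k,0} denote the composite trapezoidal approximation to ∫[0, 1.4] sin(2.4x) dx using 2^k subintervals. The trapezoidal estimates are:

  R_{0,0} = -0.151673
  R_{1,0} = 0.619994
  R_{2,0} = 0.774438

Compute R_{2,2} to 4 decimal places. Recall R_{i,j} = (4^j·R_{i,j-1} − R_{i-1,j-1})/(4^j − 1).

R_{1,1} = 0.619994 + (0.619994 − (-0.151673))/3 = 0.877216
R_{2,1} = 0.774438 + (0.774438 − 0.619994)/3 = 0.825919
R_{2,2} = (16·0.825919 − 0.877216) / 15 = 0.822499

0.8225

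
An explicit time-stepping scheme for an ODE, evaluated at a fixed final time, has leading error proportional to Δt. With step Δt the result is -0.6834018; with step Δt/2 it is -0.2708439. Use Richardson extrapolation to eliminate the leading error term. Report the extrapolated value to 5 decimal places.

0.14171

Extrapolated value = (2·A(Δt/2) − A(Δt)) / (2 − 1)
= (2·(-0.2708439) − (-0.6834018)) / 1
= 0.1417140 / 1 = 0.1417140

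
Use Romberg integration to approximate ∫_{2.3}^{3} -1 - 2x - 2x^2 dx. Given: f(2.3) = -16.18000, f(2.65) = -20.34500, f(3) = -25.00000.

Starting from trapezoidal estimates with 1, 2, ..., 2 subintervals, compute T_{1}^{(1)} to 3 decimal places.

T_{0}^{(0)} (trapezoid, 1 panel, h=0.7000): -14.41300
T_{1}^{(0)} (trapezoid, 2 panels, h=0.3500): -14.32725
T_{1}^{(1)} = -14.32725 + (-14.32725 − (-14.41300))/3 = -14.29867

-14.299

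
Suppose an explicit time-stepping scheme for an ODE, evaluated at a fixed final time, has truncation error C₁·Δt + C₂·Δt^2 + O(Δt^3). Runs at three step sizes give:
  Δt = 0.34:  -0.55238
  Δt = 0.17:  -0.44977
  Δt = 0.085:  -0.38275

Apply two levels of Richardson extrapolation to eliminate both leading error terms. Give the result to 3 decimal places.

-0.305

First eliminate the Δt term (factor 2^1 = 2):
  B₁ = (2·(-0.44977) − (-0.55238))/1 = -0.34716
  B₂ = (2·(-0.38275) − (-0.44977))/1 = -0.31573
Then eliminate the Δt^2 term (factor 2^2 = 4):
  (4·(-0.31573) − (-0.34716))/3 = -0.30525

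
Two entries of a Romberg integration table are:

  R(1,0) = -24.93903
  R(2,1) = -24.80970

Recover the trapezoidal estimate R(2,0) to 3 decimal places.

-24.842

From R(2,1) = (4·R(2,0) − R(1,0))/3, solve for R(2,0):
4·R(2,0) = 3·(-24.80970) + (-24.93903) = -99.36813
R(2,0) = -24.84203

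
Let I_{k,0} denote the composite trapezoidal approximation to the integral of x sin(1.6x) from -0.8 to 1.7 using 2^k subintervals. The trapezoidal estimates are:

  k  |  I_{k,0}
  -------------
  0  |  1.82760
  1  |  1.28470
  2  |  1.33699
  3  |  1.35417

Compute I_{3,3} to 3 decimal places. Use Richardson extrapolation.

I_{1,1} = 1.28470 + (1.28470 − 1.82760)/3 = 1.10373
I_{2,1} = 1.33699 + (1.33699 − 1.28470)/3 = 1.35442
I_{3,1} = 1.35417 + (1.35417 − 1.33699)/3 = 1.35990
I_{2,2} = 1.35442 + (1.35442 − 1.10373)/15 = 1.37113
I_{3,2} = (16·1.35990 − 1.35442) / 15 = 1.36027
I_{3,3} = (64·1.36027 − 1.37113) / 63 = 1.36010

1.360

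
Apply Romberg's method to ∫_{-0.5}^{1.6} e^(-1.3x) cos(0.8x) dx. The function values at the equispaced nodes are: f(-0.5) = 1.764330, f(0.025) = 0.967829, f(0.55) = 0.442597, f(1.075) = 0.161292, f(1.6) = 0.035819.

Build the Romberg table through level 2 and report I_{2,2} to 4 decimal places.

I_{0,0} (trapezoid, 1 panel, h=2.1000): 1.890156
I_{1,0} (trapezoid, 2 panels, h=1.0500): 1.409805
I_{2,0} (trapezoid, 4 panels, h=0.5250): 1.297691
I_{1,1} = 1.409805 + (1.409805 − 1.890156)/3 = 1.249688
I_{2,1} = 1.297691 + (1.297691 − 1.409805)/3 = 1.260320
I_{2,2} = 1.260320 + (1.260320 − 1.249688)/15 = 1.261029

1.2610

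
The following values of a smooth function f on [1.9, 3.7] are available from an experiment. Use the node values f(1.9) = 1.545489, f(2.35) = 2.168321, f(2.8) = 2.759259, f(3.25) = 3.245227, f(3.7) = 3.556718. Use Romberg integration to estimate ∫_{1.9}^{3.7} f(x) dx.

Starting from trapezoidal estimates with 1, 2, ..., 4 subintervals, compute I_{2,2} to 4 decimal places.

4.8412

I_{0,0} (trapezoid, 1 panel, h=1.8000): 4.591986
I_{1,0} (trapezoid, 2 panels, h=0.9000): 4.779326
I_{2,0} (trapezoid, 4 panels, h=0.4500): 4.825760
I_{1,1} = 4.779326 + (4.779326 − 4.591986)/3 = 4.841773
I_{2,1} = 4.825760 + (4.825760 − 4.779326)/3 = 4.841238
I_{2,2} = 4.841238 + (4.841238 − 4.841773)/15 = 4.841202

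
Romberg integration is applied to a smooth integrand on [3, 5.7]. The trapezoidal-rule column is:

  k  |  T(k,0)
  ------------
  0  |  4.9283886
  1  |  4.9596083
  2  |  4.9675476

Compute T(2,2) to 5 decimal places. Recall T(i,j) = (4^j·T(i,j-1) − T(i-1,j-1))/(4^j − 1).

4.97021

T(1,1) = (4·4.9596083 − 4.9283886) / 3 = 4.9700149
T(2,1) = (4·4.9675476 − 4.9596083) / 3 = 4.9701940
T(2,2) = 4.9701940 + (4.9701940 − 4.9700149)/15 = 4.9702059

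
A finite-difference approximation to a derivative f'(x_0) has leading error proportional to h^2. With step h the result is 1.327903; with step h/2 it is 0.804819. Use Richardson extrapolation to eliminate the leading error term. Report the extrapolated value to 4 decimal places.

0.6305

Extrapolated value = (4·A(h/2) − A(h)) / (4 − 1)
= (4·0.804819 − 1.327903) / 3
= 1.891373 / 3 = 0.630458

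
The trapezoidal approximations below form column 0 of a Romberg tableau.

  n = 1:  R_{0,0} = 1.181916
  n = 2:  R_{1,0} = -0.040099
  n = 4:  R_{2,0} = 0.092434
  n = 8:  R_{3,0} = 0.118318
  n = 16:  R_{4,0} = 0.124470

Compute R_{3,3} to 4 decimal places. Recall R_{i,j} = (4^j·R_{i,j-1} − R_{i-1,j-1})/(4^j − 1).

0.1255

R_{1,1} = -0.040099 + (-0.040099 − 1.181916)/3 = -0.447437
R_{2,1} = 0.092434 + (0.092434 − (-0.040099))/3 = 0.136612
R_{3,1} = 0.118318 + (0.118318 − 0.092434)/3 = 0.126946
R_{2,2} = 0.136612 + (0.136612 − (-0.447437))/15 = 0.175549
R_{3,2} = 0.126946 + (0.126946 − 0.136612)/15 = 0.126302
R_{3,3} = (64·0.126302 − 0.175549) / 63 = 0.125520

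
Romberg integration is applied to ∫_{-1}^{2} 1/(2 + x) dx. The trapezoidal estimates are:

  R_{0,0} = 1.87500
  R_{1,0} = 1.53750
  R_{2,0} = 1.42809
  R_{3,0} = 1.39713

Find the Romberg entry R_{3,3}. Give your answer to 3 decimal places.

1.386

R_{1,1} = 1.53750 + (1.53750 − 1.87500)/3 = 1.42500
R_{2,1} = (4·1.42809 − 1.53750) / 3 = 1.39162
R_{3,1} = (4·1.39713 − 1.42809) / 3 = 1.38681
R_{2,2} = 1.39162 + (1.39162 − 1.42500)/15 = 1.38939
R_{3,2} = 1.38681 + (1.38681 − 1.39162)/15 = 1.38649
R_{3,3} = 1.38649 + (1.38649 − 1.38939)/63 = 1.38644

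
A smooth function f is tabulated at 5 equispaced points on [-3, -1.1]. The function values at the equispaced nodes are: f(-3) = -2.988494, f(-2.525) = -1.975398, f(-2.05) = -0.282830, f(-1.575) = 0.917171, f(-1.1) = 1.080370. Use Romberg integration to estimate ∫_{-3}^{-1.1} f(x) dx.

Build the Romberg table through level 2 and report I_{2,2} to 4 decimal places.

I_{0,0} (trapezoid, 1 panel, h=1.9000): -1.812718
I_{1,0} (trapezoid, 2 panels, h=0.9500): -1.175047
I_{2,0} (trapezoid, 4 panels, h=0.4750): -1.090182
I_{1,1} = -1.175047 + (-1.175047 − (-1.812718))/3 = -0.962490
I_{2,1} = -1.090182 + (-1.090182 − (-1.175047))/3 = -1.061894
I_{2,2} = -1.061894 + (-1.061894 − (-0.962490))/15 = -1.068521

-1.0685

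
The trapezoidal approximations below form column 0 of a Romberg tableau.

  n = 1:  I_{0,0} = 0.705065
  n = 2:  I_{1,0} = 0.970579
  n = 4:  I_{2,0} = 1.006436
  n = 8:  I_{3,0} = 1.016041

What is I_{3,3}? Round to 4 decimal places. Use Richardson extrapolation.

1.0194

Richardson extrapolation on the trapezoidal column (denominator 4−1=3):
I_{1,1} = (4·0.970579 − 0.705065) / 3 = 1.059084
I_{2,1} = (4·1.006436 − 0.970579) / 3 = 1.018388
I_{3,1} = (4·1.016041 − 1.006436) / 3 = 1.019243
I_{2,2} = (16·1.018388 − 1.059084) / 15 = 1.015675
I_{3,2} = 1.019243 + (1.019243 − 1.018388)/15 = 1.019300
I_{3,3} = (64·1.019300 − 1.015675) / 63 = 1.019358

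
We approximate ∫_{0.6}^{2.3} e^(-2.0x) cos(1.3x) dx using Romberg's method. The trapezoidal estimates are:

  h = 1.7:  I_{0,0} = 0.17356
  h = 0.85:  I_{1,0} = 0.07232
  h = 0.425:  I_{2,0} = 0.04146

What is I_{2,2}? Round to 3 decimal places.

Richardson extrapolation on the trapezoidal column (denominator 4−1=3):
I_{1,1} = (4·0.07232 − 0.17356) / 3 = 0.03857
I_{2,1} = (4·0.04146 − 0.07232) / 3 = 0.03117
I_{2,2} = 0.03117 + (0.03117 − 0.03857)/15 = 0.03068

0.031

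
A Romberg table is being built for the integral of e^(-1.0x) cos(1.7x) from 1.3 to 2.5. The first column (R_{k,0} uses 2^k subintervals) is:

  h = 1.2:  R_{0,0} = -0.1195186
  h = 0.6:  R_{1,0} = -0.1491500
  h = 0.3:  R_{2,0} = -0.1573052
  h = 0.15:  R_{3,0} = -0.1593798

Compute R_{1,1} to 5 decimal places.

R_{1,1} = (4·(-0.1491500) − (-0.1195186)) / 3 = -0.1590271

-0.15903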